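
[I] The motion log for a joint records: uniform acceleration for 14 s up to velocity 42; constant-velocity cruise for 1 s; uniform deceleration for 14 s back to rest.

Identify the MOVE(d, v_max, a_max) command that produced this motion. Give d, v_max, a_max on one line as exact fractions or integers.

d=630 v_max=42 a_max=3

a_max = 42/14 = 3
d_a = ½·42·14 = 294; d_c = 42·1 = 42
d = 2·294 + 42 = 630
t_c = 1 > 0 ⇒ limit active, v_max = 42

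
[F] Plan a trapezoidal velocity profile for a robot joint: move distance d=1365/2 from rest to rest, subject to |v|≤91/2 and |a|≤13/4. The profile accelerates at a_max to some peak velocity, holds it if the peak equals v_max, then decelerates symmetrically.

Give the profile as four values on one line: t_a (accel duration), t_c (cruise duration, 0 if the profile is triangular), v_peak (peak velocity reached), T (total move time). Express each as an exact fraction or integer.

v_max²/a_max = (91/2)²/(13/4) = 637
1365/2 ≥ 637 so v_max reached
t_a = (91/2)/(13/4) = 14; v_peak = 91/2
d_cruise = 1365/2 − 637 = 91/2; t_c = (91/2)/(91/2) = 1
T = 2·14 + 1 = 29

t_a=14 t_c=1 v_peak=91/2 T=29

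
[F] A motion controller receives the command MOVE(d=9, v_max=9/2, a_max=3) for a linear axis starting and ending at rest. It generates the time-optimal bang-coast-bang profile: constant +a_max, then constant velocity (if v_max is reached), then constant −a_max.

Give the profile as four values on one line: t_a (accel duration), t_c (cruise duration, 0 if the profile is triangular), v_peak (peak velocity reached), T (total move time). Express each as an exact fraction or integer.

t_a=3/2 t_c=1/2 v_peak=9/2 T=7/2

(v_max)²/a_max = (9/2)²/3 = 27/4
9 ≥ 27/4 ⇒ cruise phase
t_a = (9/2)/3 = 3/2; v_peak = 9/2
d_cruise = 9 − 27/4 = 9/4; t_c = (9/4)/(9/2) = 1/2
T = 2·3/2 + 1/2 = 7/2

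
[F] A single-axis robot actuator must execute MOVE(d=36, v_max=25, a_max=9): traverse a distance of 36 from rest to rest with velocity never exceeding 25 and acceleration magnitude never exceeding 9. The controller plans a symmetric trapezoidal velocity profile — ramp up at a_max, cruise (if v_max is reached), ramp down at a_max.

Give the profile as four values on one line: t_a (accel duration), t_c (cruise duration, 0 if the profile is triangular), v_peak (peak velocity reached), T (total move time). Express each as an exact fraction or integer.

t_a=2 t_c=0 v_peak=18 T=4

v_max²/a_max = 25²/9 = 625/9
36 < 625/9 ⇒ no cruise
v_peak = √(36·9) = √324 = 18
t_a = 18/9 = 2; t_c = 0
T = 2·2 = 4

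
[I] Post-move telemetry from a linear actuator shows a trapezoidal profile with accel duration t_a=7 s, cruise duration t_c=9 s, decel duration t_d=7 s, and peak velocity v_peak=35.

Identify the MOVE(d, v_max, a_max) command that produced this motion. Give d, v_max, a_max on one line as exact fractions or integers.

d=560 v_max=35 a_max=5

a_max = 35/7 = 5
d_a = ½·35·7 = 245/2; d_c = 35·9 = 315
d = 2·245/2 + 315 = 560
t_c = 9 > 0 → v_max = v_peak = 35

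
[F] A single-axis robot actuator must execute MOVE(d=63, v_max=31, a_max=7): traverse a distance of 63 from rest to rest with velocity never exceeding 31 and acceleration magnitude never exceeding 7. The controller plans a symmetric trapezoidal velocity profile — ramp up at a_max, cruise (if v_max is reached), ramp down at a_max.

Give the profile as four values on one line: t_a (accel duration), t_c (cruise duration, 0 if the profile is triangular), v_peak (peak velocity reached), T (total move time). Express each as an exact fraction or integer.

t_a=3 t_c=0 v_peak=21 T=6

(v_max)²/a_max = 31²/7 = 961/7
63 < 961/7 → triangular
v_peak = √(63·7) = √441 = 21
t_a = 21/7 = 3; t_c = 0
T = 2·3 = 6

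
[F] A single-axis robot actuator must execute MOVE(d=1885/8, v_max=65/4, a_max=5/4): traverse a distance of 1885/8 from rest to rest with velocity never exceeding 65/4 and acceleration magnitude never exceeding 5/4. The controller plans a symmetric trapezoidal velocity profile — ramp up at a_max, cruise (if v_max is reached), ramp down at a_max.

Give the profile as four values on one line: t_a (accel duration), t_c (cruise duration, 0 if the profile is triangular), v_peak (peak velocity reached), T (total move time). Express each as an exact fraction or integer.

t_a=13 t_c=3/2 v_peak=65/4 T=55/2

vₘ²/aₘ = (65/4)²/(5/4) = 845/4
1885/8 ≥ 845/4 ⇒ cruise phase
t_a = (65/4)/(5/4) = 13; v_peak = 65/4
d_cruise = 1885/8 − 845/4 = 195/8; t_c = (195/8)/(65/4) = 3/2
T = 2·13 + 3/2 = 55/2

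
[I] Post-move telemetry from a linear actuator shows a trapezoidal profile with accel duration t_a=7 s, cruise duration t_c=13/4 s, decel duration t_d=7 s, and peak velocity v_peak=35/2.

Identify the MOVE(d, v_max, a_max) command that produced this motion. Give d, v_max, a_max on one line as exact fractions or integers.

a_max = (35/2)/7 = 5/2
d_a = ½·35/2·7 = 245/4; d_c = 35/2·13/4 = 455/8
d = 2·245/4 + 455/8 = 1435/8
t_c = 13/4 > 0 ⇒ limit active, v_max = 35/2

d=1435/8 v_max=35/2 a_max=5/2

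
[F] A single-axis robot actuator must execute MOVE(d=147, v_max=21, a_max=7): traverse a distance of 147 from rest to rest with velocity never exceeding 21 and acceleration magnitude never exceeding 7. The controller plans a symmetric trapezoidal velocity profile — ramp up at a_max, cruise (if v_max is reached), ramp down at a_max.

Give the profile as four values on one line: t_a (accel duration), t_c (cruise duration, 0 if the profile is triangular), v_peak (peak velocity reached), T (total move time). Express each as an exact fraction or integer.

t_a=3 t_c=4 v_peak=21 T=10

(v_max)²/a_max = 21²/7 = 63
147 ≥ 63 so v_max reached
t_a = 21/7 = 3; v_peak = 21
d_cruise = 147 − 63 = 84; t_c = 84/21 = 4
T = 2·3 + 4 = 10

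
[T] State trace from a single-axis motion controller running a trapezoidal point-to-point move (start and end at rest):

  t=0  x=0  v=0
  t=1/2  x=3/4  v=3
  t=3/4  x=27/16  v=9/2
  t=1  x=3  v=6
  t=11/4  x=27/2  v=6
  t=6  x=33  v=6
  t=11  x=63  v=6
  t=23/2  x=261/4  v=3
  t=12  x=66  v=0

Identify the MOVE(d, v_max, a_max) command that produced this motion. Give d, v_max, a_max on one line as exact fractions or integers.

d=66 v_max=6 a_max=6

final state: t=12, x=66, v=0 → d = 66
a_max = (3−0)/(1/2−0) = 6
max v = 6 over t∈[1,11] → v_max = 6
check: 6·(1+10) = 66 ✓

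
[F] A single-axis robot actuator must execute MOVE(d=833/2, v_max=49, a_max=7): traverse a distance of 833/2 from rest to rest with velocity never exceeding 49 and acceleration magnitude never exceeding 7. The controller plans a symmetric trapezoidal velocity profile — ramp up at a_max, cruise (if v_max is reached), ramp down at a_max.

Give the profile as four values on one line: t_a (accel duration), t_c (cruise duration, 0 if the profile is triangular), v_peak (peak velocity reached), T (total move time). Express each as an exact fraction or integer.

v_max²/a_max = 49²/7 = 343
833/2 ≥ 343 ⇒ cruise phase
t_a = 49/7 = 7; v_peak = 49
d_cruise = 833/2 − 343 = 147/2; t_c = (147/2)/49 = 3/2
T = 2·7 + 3/2 = 31/2

t_a=7 t_c=3/2 v_peak=49 T=31/2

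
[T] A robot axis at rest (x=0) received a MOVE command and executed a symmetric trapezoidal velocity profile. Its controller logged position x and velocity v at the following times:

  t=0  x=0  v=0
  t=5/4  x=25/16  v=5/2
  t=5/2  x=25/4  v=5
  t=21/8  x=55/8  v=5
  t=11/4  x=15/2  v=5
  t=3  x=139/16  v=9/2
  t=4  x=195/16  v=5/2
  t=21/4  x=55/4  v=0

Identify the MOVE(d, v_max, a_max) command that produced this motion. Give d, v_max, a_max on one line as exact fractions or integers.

d=55/4 v_max=5 a_max=2

final state: t=21/4, x=55/4, v=0 → d = 55/4
a_max = (5/2−0)/(5/4−0) = 2
max v = 5 over t∈[5/2,11/4] → v_max = 5
check: 5·(5/2+1/4) = 55/4 ✓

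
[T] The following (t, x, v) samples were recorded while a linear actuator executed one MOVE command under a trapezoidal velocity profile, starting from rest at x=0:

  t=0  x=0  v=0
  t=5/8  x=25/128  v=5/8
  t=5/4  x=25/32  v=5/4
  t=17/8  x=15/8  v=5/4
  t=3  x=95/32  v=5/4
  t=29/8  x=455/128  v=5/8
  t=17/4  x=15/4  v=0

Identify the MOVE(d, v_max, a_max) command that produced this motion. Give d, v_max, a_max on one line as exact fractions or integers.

d=15/4 v_max=5/4 a_max=1

final state: t=17/4, x=15/4, v=0 → d = 15/4
a_max = (5/8−0)/(5/8−0) = 1
max v = 5/4 over t∈[5/4,3] → v_max = 5/4
check: 5/4·(5/4+7/4) = 15/4 ✓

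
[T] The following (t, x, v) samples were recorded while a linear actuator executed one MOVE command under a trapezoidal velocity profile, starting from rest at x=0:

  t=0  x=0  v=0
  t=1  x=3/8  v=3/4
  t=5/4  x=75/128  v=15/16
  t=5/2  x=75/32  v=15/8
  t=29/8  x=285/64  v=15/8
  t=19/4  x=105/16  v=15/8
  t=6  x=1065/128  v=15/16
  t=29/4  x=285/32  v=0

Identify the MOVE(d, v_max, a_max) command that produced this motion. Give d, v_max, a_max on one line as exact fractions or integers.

d=285/32 v_max=15/8 a_max=3/4

final state: t=29/4, x=285/32, v=0 → d = 285/32
a_max = (3/4−0)/(1−0) = 3/4
max v = 15/8 over t∈[5/2,19/4] → v_max = 15/8
check: 15/8·(5/2+9/4) = 285/32 ✓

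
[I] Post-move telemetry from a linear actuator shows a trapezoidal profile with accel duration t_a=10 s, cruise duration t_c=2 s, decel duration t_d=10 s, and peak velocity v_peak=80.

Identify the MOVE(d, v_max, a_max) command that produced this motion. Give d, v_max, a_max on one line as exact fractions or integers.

a_max = 80/10 = 8
d_a = ½·80·10 = 400; d_c = 80·2 = 160
d = 2·400 + 160 = 960
t_c = 2 > 0 so v_max = 80

d=960 v_max=80 a_max=8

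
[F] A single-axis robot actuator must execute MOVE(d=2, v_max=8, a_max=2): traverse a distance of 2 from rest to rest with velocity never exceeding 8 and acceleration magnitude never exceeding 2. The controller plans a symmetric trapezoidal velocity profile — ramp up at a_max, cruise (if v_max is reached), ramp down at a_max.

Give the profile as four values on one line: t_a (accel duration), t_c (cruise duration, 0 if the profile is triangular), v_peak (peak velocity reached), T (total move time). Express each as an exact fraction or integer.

t_a=1 t_c=0 v_peak=2 T=2

vₘ²/aₘ = 8²/2 = 32
2 < 32 → triangular
v_peak = √(2·2) = √4 = 2
t_a = 2/2 = 1; t_c = 0
T = 2·1 = 2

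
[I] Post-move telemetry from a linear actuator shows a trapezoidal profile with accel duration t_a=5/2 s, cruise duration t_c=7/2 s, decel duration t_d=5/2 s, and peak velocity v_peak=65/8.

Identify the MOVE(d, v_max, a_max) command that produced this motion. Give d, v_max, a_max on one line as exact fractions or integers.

a_max = (65/8)/(5/2) = 13/4
d_a = ½·65/8·5/2 = 325/32; d_c = 65/8·7/2 = 455/16
d = 2·325/32 + 455/16 = 195/4
t_c = 7/2 > 0 ⇒ limit active, v_max = 65/8

d=195/4 v_max=65/8 a_max=13/4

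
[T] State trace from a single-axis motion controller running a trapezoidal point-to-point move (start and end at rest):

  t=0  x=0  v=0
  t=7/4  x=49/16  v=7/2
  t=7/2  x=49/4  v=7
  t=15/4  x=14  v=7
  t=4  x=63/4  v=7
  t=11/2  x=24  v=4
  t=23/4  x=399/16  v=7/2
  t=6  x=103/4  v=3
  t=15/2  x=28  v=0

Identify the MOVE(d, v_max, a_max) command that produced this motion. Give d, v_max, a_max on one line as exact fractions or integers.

final state: t=15/2, x=28, v=0 → d = 28
a_max = (7/2−0)/(7/4−0) = 2
max v = 7 over t∈[7/2,4] → v_max = 7
check: 7·(7/2+1/2) = 28 ✓

d=28 v_max=7 a_max=2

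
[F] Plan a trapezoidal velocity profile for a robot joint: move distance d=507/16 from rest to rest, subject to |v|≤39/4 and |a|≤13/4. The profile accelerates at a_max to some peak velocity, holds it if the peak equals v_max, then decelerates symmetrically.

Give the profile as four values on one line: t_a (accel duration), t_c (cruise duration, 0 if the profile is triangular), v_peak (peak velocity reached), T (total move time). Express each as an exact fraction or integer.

v_max²/a_max = (39/4)²/(13/4) = 117/4
507/16 ≥ 117/4 → trapezoidal
t_a = (39/4)/(13/4) = 3; v_peak = 39/4
d_cruise = 507/16 − 117/4 = 39/16; t_c = (39/16)/(39/4) = 1/4
T = 2·3 + 1/4 = 25/4

t_a=3 t_c=1/4 v_peak=39/4 T=25/4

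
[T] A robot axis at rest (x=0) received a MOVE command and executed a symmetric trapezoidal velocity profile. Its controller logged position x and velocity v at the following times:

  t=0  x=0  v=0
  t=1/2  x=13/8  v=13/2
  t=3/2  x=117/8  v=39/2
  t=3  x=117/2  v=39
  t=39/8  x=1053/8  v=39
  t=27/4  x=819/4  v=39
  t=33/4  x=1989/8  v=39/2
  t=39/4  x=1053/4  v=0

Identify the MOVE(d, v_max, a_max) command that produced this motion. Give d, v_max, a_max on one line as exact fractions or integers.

d=1053/4 v_max=39 a_max=13

final state: t=39/4, x=1053/4, v=0 → d = 1053/4
a_max = (13/2−0)/(1/2−0) = 13
max v = 39 over t∈[3,27/4] → v_max = 39
check: 39·(3+15/4) = 1053/4 ✓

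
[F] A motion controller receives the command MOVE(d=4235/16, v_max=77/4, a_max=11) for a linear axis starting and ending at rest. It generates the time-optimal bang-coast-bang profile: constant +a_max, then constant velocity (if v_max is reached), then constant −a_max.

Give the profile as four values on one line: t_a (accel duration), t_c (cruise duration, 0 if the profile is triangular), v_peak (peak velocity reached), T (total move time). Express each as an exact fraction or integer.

v_max²/a_max = (77/4)²/11 = 539/16
4235/16 ≥ 539/16 → trapezoidal
t_a = (77/4)/11 = 7/4; v_peak = 77/4
d_cruise = 4235/16 − 539/16 = 231; t_c = 231/(77/4) = 12
T = 2·7/4 + 12 = 31/2

t_a=7/4 t_c=12 v_peak=77/4 T=31/2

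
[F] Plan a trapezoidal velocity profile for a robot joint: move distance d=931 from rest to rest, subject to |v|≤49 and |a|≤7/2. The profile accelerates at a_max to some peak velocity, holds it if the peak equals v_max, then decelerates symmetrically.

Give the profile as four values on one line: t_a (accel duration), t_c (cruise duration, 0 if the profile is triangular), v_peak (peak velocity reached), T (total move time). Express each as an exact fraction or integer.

(v_max)²/a_max = 49²/(7/2) = 686
931 ≥ 686 → trapezoidal
t_a = 49/(7/2) = 14; v_peak = 49
d_cruise = 931 − 686 = 245; t_c = 245/49 = 5
T = 2·14 + 5 = 33

t_a=14 t_c=5 v_peak=49 T=33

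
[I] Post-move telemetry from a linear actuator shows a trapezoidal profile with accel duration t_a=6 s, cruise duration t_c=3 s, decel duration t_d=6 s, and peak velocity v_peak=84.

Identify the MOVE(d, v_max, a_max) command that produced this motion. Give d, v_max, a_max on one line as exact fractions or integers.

a_max = 84/6 = 14
d_a = ½·84·6 = 252; d_c = 84·3 = 252
d = 2·252 + 252 = 756
t_c = 3 > 0 ⇒ limit active, v_max = 84

d=756 v_max=84 a_max=14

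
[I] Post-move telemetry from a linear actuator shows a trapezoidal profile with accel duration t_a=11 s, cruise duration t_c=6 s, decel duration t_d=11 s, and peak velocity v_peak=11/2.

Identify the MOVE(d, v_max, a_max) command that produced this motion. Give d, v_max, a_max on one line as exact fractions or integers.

a_max = (11/2)/11 = 1/2
d_a = ½·11/2·11 = 121/4; d_c = 11/2·6 = 33
d = 2·121/4 + 33 = 187/2
t_c = 6 > 0 so v_max = 11/2

d=187/2 v_max=11/2 a_max=1/2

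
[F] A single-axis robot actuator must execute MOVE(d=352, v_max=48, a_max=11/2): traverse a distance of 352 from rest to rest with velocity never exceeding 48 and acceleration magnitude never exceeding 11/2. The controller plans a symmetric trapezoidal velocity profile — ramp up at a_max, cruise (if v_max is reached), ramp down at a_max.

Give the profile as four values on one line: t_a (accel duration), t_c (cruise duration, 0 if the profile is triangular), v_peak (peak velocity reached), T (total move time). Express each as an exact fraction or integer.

t_a=8 t_c=0 v_peak=44 T=16

vₘ²/aₘ = 48²/(11/2) = 4608/11
352 < 4608/11 so t_c = 0
v_peak = √(352·11/2) = √1936 = 44
t_a = 44/(11/2) = 8; t_c = 0
T = 2·8 = 16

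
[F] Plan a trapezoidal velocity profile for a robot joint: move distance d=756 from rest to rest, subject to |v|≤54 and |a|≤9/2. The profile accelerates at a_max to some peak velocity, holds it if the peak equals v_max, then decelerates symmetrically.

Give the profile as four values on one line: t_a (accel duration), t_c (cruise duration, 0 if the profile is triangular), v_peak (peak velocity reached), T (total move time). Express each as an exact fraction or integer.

(v_max)²/a_max = 54²/(9/2) = 648
756 ≥ 648 ⇒ cruise phase
t_a = 54/(9/2) = 12; v_peak = 54
d_cruise = 756 − 648 = 108; t_c = 108/54 = 2
T = 2·12 + 2 = 26

t_a=12 t_c=2 v_peak=54 T=26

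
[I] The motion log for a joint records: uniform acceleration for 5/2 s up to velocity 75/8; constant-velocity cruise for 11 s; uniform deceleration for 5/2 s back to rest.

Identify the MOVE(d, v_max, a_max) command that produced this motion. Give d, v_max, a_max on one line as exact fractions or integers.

a_max = (75/8)/(5/2) = 15/4
d_a = ½·75/8·5/2 = 375/32; d_c = 75/8·11 = 825/8
d = 2·375/32 + 825/8 = 2025/16
t_c = 11 > 0 ⇒ limit active, v_max = 75/8

d=2025/16 v_max=75/8 a_max=15/4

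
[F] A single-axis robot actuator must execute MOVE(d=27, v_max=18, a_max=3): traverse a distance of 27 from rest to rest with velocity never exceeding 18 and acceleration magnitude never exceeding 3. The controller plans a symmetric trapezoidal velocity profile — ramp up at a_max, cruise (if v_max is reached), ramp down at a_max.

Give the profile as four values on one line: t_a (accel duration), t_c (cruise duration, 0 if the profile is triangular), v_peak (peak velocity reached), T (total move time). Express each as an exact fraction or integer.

vₘ²/aₘ = 18²/3 = 108
27 < 108 → triangular
v_peak = √(27·3) = √81 = 9
t_a = 9/3 = 3; t_c = 0
T = 2·3 = 6

t_a=3 t_c=0 v_peak=9 T=6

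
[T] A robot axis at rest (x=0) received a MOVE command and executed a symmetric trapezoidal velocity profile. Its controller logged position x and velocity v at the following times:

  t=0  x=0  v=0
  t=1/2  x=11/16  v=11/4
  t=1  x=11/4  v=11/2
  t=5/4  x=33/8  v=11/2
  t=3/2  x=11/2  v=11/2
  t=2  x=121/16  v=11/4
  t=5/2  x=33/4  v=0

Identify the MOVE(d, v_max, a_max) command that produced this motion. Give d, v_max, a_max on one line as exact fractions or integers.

d=33/4 v_max=11/2 a_max=11/2

final state: t=5/2, x=33/4, v=0 → d = 33/4
a_max = (11/4−0)/(1/2−0) = 11/2
max v = 11/2 over t∈[1,3/2] → v_max = 11/2
check: 11/2·(1+1/2) = 33/4 ✓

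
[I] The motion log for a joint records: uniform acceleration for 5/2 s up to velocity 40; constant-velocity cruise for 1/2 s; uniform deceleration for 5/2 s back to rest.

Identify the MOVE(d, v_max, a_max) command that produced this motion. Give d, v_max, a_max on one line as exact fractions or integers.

a_max = 40/(5/2) = 16
d_a = ½·40·5/2 = 50; d_c = 40·1/2 = 20
d = 2·50 + 20 = 120
t_c = 1/2 > 0 ⇒ limit active, v_max = 40

d=120 v_max=40 a_max=16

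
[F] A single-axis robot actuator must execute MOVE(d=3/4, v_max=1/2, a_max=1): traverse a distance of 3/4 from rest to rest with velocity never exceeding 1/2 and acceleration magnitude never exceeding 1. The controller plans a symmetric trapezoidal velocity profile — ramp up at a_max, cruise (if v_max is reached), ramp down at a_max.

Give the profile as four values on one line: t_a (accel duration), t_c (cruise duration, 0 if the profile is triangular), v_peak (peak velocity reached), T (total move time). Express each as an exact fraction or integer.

t_a=1/2 t_c=1 v_peak=1/2 T=2

vₘ²/aₘ = (1/2)²/1 = 1/4
3/4 ≥ 1/4 → trapezoidal
t_a = (1/2)/1 = 1/2; v_peak = 1/2
d_cruise = 3/4 − 1/4 = 1/2; t_c = (1/2)/(1/2) = 1
T = 2·1/2 + 1 = 2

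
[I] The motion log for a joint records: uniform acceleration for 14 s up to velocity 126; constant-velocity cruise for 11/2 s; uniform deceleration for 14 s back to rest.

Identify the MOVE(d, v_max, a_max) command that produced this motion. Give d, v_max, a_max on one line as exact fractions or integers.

d=2457 v_max=126 a_max=9

a_max = 126/14 = 9
d_a = ½·126·14 = 882; d_c = 126·11/2 = 693
d = 2·882 + 693 = 2457
t_c = 11/2 > 0 ⇒ limit active, v_max = 126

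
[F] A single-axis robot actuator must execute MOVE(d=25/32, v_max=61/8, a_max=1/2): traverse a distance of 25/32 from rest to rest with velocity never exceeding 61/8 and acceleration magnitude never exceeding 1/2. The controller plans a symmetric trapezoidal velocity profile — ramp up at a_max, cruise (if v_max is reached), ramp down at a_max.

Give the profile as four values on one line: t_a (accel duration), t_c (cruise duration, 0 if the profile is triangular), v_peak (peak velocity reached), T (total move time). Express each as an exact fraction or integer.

v_max²/a_max = (61/8)²/(1/2) = 3721/32
25/32 < 3721/32 so t_c = 0
v_peak = √(25/32·1/2) = √(25/64) = 5/8
t_a = (5/8)/(1/2) = 5/4; t_c = 0
T = 2·5/4 = 5/2

t_a=5/4 t_c=0 v_peak=5/8 T=5/2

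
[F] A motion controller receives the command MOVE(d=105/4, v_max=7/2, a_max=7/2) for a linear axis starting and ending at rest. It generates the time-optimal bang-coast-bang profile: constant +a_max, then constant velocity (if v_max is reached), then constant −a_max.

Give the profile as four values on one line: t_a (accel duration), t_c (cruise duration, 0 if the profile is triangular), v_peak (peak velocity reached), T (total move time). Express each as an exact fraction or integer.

(v_max)²/a_max = (7/2)²/(7/2) = 7/2
105/4 ≥ 7/2 → trapezoidal
t_a = (7/2)/(7/2) = 1; v_peak = 7/2
d_cruise = 105/4 − 7/2 = 91/4; t_c = (91/4)/(7/2) = 13/2
T = 2·1 + 13/2 = 17/2

t_a=1 t_c=13/2 v_peak=7/2 T=17/2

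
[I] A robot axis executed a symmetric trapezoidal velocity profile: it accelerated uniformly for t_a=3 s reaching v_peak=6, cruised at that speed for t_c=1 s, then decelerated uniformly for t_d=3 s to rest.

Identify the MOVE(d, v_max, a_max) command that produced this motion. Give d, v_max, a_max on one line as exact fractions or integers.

d=24 v_max=6 a_max=2

a_max = 6/3 = 2
d_a = ½·6·3 = 9; d_c = 6·1 = 6
d = 2·9 + 6 = 24
t_c = 1 > 0 so v_max = 6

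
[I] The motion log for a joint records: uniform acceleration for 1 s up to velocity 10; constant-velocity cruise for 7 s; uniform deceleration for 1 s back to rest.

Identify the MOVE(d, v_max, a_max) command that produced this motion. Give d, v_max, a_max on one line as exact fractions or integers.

d=80 v_max=10 a_max=10

a_max = 10/1 = 10
d_a = ½·10·1 = 5; d_c = 10·7 = 70
d = 2·5 + 70 = 80
t_c = 7 > 0 → v_max = v_peak = 10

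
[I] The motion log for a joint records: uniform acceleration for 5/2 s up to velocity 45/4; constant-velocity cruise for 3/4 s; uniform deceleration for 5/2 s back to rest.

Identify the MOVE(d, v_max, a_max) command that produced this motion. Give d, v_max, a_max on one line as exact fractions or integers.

a_max = (45/4)/(5/2) = 9/2
d_a = ½·45/4·5/2 = 225/16; d_c = 45/4·3/4 = 135/16
d = 2·225/16 + 135/16 = 585/16
t_c = 3/4 > 0 ⇒ limit active, v_max = 45/4

d=585/16 v_max=45/4 a_max=9/2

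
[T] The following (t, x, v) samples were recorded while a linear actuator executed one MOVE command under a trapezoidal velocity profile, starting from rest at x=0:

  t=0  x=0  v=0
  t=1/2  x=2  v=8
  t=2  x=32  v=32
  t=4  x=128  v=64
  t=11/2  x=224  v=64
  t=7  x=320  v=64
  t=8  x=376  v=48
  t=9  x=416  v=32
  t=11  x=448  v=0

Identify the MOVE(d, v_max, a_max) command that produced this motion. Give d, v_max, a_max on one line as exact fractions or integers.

final state: t=11, x=448, v=0 → d = 448
a_max = (8−0)/(1/2−0) = 16
max v = 64 over t∈[4,7] → v_max = 64
check: 64·(4+3) = 448 ✓

d=448 v_max=64 a_max=16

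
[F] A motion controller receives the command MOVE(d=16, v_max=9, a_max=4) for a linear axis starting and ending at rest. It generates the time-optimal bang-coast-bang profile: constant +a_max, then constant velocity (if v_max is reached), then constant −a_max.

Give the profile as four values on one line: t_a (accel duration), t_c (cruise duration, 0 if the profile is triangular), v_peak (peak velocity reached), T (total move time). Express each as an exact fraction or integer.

t_a=2 t_c=0 v_peak=8 T=4

(v_max)²/a_max = 9²/4 = 81/4
16 < 81/4 → triangular
v_peak = √(16·4) = √64 = 8
t_a = 8/4 = 2; t_c = 0
T = 2·2 = 4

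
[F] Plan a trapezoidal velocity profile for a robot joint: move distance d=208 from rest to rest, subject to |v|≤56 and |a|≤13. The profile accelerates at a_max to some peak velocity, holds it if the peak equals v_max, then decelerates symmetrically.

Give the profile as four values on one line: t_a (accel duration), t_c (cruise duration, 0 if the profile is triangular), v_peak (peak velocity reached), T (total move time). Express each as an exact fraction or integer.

t_a=4 t_c=0 v_peak=52 T=8

vₘ²/aₘ = 56²/13 = 3136/13
208 < 3136/13 ⇒ no cruise
v_peak = √(208·13) = √2704 = 52
t_a = 52/13 = 4; t_c = 0
T = 2·4 = 8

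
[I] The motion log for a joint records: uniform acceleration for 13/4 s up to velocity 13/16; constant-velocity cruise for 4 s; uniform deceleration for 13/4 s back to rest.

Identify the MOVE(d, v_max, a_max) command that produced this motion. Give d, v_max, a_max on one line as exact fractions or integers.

d=377/64 v_max=13/16 a_max=1/4

a_max = (13/16)/(13/4) = 1/4
d_a = ½·13/16·13/4 = 169/128; d_c = 13/16·4 = 13/4
d = 2·169/128 + 13/4 = 377/64
t_c = 4 > 0 so v_max = 13/16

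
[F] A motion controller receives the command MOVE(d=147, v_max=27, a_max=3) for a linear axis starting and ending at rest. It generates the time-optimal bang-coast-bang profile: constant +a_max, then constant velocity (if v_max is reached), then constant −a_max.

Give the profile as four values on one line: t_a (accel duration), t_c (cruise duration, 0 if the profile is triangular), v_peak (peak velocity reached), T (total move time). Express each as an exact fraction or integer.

t_a=7 t_c=0 v_peak=21 T=14

(v_max)²/a_max = 27²/3 = 243
147 < 243 ⇒ no cruise
v_peak = √(147·3) = √441 = 21
t_a = 21/3 = 7; t_c = 0
T = 2·7 = 14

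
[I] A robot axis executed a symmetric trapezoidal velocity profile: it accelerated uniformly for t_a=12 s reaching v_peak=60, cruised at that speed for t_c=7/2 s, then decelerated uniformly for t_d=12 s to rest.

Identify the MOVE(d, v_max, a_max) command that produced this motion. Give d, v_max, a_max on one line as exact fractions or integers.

d=930 v_max=60 a_max=5

a_max = 60/12 = 5
d_a = ½·60·12 = 360; d_c = 60·7/2 = 210
d = 2·360 + 210 = 930
t_c = 7/2 > 0 so v_max = 60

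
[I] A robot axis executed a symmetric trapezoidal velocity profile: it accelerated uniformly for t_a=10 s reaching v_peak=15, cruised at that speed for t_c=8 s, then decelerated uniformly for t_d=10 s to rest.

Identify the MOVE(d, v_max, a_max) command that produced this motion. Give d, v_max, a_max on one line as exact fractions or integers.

a_max = 15/10 = 3/2
d_a = ½·15·10 = 75; d_c = 15·8 = 120
d = 2·75 + 120 = 270
t_c = 8 > 0 ⇒ limit active, v_max = 15

d=270 v_max=15 a_max=3/2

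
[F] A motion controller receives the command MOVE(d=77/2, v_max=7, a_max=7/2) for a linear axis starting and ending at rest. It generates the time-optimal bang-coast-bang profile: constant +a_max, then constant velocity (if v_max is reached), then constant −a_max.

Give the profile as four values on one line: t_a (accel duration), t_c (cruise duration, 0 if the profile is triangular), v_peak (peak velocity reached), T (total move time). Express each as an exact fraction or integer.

t_a=2 t_c=7/2 v_peak=7 T=15/2

v_max²/a_max = 7²/(7/2) = 14
77/2 ≥ 14 ⇒ cruise phase
t_a = 7/(7/2) = 2; v_peak = 7
d_cruise = 77/2 − 14 = 49/2; t_c = (49/2)/7 = 7/2
T = 2·2 + 7/2 = 15/2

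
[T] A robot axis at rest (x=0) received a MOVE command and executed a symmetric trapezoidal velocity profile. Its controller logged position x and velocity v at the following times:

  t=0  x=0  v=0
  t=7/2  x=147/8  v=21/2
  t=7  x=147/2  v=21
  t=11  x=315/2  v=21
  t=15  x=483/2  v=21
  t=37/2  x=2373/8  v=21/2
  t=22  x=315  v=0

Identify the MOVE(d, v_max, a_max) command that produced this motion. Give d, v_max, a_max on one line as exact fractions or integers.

d=315 v_max=21 a_max=3

final state: t=22, x=315, v=0 → d = 315
a_max = (21/2−0)/(7/2−0) = 3
max v = 21 over t∈[7,15] → v_max = 21
check: 21·(7+8) = 315 ✓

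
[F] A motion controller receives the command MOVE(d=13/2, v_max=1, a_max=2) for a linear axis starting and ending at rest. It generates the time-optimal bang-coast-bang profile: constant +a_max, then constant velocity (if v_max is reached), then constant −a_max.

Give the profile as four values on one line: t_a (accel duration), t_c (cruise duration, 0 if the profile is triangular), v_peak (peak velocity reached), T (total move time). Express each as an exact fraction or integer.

v_max²/a_max = 1²/2 = 1/2
13/2 ≥ 1/2 so v_max reached
t_a = 1/2; v_peak = 1
d_cruise = 13/2 − 1/2 = 6; t_c = 6/1 = 6
T = 2·1/2 + 6 = 7

t_a=1/2 t_c=6 v_peak=1 T=7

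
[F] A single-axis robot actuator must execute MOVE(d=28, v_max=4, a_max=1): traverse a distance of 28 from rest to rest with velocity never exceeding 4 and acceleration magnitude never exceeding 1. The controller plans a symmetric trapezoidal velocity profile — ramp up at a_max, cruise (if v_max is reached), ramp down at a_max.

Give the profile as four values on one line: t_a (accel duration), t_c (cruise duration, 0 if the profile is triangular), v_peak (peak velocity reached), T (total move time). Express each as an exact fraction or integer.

t_a=4 t_c=3 v_peak=4 T=11

vₘ²/aₘ = 4²/1 = 16
28 ≥ 16 ⇒ cruise phase
t_a = 4/1 = 4; v_peak = 4
d_cruise = 28 − 16 = 12; t_c = 12/4 = 3
T = 2·4 + 3 = 11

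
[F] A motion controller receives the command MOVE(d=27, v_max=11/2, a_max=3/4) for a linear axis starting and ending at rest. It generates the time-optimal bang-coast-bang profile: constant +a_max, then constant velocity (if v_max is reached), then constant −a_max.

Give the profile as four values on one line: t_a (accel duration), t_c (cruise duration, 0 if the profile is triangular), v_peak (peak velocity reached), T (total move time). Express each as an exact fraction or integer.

t_a=6 t_c=0 v_peak=9/2 T=12

v_max²/a_max = (11/2)²/(3/4) = 121/3
27 < 121/3 → triangular
v_peak = √(27·3/4) = √(81/4) = 9/2
t_a = (9/2)/(3/4) = 6; t_c = 0
T = 2·6 = 12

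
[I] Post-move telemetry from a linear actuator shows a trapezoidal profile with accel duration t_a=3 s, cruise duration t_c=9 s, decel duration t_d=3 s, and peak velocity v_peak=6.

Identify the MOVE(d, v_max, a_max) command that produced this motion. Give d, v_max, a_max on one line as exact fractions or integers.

d=72 v_max=6 a_max=2

a_max = 6/3 = 2
d_a = ½·6·3 = 9; d_c = 6·9 = 54
d = 2·9 + 54 = 72
t_c = 9 > 0 ⇒ limit active, v_max = 6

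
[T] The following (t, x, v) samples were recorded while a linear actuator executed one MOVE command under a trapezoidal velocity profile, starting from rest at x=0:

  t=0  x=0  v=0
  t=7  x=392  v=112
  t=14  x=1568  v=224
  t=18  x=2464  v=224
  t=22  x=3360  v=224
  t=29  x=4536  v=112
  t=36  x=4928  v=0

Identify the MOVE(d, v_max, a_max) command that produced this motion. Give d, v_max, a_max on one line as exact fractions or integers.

d=4928 v_max=224 a_max=16

final state: t=36, x=4928, v=0 → d = 4928
a_max = (112−0)/(7−0) = 16
max v = 224 over t∈[14,22] → v_max = 224
check: 224·(14+8) = 4928 ✓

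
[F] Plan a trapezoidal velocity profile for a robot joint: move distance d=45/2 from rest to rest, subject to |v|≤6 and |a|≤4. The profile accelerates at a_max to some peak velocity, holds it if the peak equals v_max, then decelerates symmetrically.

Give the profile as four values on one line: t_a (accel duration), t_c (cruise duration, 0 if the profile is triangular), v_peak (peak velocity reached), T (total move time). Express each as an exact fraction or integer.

vₘ²/aₘ = 6²/4 = 9
45/2 ≥ 9 so v_max reached
t_a = 6/4 = 3/2; v_peak = 6
d_cruise = 45/2 − 9 = 27/2; t_c = (27/2)/6 = 9/4
T = 2·3/2 + 9/4 = 21/4

t_a=3/2 t_c=9/4 v_peak=6 T=21/4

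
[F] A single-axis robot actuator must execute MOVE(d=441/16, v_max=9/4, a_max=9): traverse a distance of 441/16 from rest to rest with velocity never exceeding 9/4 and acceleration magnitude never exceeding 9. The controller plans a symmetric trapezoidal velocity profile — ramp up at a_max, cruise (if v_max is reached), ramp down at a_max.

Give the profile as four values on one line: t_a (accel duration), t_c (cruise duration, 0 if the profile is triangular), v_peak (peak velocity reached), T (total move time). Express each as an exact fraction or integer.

v_max²/a_max = (9/4)²/9 = 9/16
441/16 ≥ 9/16 ⇒ cruise phase
t_a = (9/4)/9 = 1/4; v_peak = 9/4
d_cruise = 441/16 − 9/16 = 27; t_c = 27/(9/4) = 12
T = 2·1/4 + 12 = 25/2

t_a=1/4 t_c=12 v_peak=9/4 T=25/2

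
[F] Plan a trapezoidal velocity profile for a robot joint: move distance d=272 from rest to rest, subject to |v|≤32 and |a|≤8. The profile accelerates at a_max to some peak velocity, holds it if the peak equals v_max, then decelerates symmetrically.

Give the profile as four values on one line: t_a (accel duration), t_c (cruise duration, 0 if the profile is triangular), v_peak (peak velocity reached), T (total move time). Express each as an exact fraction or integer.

t_a=4 t_c=9/2 v_peak=32 T=25/2

(v_max)²/a_max = 32²/8 = 128
272 ≥ 128 → trapezoidal
t_a = 32/8 = 4; v_peak = 32
d_cruise = 272 − 128 = 144; t_c = 144/32 = 9/2
T = 2·4 + 9/2 = 25/2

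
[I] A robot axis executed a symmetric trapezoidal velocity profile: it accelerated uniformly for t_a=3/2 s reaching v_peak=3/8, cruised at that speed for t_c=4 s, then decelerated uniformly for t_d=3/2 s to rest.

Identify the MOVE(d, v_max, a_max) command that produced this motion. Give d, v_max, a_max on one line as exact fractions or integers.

a_max = (3/8)/(3/2) = 1/4
d_a = ½·3/8·3/2 = 9/32; d_c = 3/8·4 = 3/2
d = 2·9/32 + 3/2 = 33/16
t_c = 4 > 0 ⇒ limit active, v_max = 3/8

d=33/16 v_max=3/8 a_max=1/4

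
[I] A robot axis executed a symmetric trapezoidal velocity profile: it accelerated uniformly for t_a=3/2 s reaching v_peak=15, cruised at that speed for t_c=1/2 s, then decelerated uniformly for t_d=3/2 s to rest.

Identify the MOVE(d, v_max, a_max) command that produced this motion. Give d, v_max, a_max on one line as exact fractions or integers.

d=30 v_max=15 a_max=10

a_max = 15/(3/2) = 10
d_a = ½·15·3/2 = 45/4; d_c = 15·1/2 = 15/2
d = 2·45/4 + 15/2 = 30
t_c = 1/2 > 0 ⇒ limit active, v_max = 15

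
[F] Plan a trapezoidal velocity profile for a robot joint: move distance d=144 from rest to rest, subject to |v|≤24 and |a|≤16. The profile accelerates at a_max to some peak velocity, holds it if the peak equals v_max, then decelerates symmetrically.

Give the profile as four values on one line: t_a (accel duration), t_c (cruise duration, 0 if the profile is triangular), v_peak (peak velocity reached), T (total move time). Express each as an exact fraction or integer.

t_a=3/2 t_c=9/2 v_peak=24 T=15/2

(v_max)²/a_max = 24²/16 = 36
144 ≥ 36 → trapezoidal
t_a = 24/16 = 3/2; v_peak = 24
d_cruise = 144 − 36 = 108; t_c = 108/24 = 9/2
T = 2·3/2 + 9/2 = 15/2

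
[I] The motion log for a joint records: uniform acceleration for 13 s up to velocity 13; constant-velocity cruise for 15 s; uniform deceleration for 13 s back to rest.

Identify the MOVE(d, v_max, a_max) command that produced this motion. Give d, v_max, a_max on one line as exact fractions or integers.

a_max = 13/13 = 1
d_a = ½·13·13 = 169/2; d_c = 13·15 = 195
d = 2·169/2 + 195 = 364
t_c = 15 > 0 ⇒ limit active, v_max = 13

d=364 v_max=13 a_max=1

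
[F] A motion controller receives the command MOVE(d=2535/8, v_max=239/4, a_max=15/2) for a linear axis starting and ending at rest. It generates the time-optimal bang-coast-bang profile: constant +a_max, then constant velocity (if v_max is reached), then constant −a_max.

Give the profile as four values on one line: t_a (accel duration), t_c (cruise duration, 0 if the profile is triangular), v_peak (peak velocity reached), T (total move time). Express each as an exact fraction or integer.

(v_max)²/a_max = (239/4)²/(15/2) = 57121/120
2535/8 < 57121/120 ⇒ no cruise
v_peak = √(2535/8·15/2) = √(38025/16) = 195/4
t_a = (195/4)/(15/2) = 13/2; t_c = 0
T = 2·13/2 = 13

t_a=13/2 t_c=0 v_peak=195/4 T=13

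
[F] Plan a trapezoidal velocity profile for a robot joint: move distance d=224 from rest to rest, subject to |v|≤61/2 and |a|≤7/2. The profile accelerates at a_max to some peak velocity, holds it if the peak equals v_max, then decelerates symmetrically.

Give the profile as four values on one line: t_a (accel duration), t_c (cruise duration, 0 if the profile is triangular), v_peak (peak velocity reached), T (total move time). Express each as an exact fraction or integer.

v_max²/a_max = (61/2)²/(7/2) = 3721/14
224 < 3721/14 ⇒ no cruise
v_peak = √(224·7/2) = √784 = 28
t_a = 28/(7/2) = 8; t_c = 0
T = 2·8 = 16

t_a=8 t_c=0 v_peak=28 T=16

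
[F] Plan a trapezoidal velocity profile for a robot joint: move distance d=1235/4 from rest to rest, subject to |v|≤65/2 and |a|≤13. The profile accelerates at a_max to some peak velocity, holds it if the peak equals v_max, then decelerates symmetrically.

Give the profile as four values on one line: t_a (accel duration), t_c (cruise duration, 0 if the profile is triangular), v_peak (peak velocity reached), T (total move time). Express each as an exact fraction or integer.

(v_max)²/a_max = (65/2)²/13 = 325/4
1235/4 ≥ 325/4 so v_max reached
t_a = (65/2)/13 = 5/2; v_peak = 65/2
d_cruise = 1235/4 − 325/4 = 455/2; t_c = (455/2)/(65/2) = 7
T = 2·5/2 + 7 = 12

t_a=5/2 t_c=7 v_peak=65/2 T=12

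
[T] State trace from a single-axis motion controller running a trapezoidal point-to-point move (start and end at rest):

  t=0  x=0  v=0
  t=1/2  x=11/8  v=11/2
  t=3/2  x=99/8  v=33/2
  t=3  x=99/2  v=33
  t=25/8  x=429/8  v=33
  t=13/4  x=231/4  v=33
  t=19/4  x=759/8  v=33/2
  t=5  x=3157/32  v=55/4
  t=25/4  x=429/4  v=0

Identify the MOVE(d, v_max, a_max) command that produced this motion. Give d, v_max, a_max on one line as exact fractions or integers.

d=429/4 v_max=33 a_max=11

final state: t=25/4, x=429/4, v=0 → d = 429/4
a_max = (11/2−0)/(1/2−0) = 11
max v = 33 over t∈[3,13/4] → v_max = 33
check: 33·(3+1/4) = 429/4 ✓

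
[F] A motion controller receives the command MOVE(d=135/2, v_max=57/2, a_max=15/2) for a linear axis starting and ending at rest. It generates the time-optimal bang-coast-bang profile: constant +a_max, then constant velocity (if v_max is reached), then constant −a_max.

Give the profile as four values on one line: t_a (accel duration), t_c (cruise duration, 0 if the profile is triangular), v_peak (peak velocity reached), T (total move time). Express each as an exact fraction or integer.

(v_max)²/a_max = (57/2)²/(15/2) = 1083/10
135/2 < 1083/10 so t_c = 0
v_peak = √(135/2·15/2) = √(2025/4) = 45/2
t_a = (45/2)/(15/2) = 3; t_c = 0
T = 2·3 = 6

t_a=3 t_c=0 v_peak=45/2 T=6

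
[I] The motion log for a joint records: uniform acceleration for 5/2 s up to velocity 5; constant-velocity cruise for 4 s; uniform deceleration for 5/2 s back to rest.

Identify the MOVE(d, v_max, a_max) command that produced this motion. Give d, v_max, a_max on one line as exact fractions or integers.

a_max = 5/(5/2) = 2
d_a = ½·5·5/2 = 25/4; d_c = 5·4 = 20
d = 2·25/4 + 20 = 65/2
t_c = 4 > 0 so v_max = 5

d=65/2 v_max=5 a_max=2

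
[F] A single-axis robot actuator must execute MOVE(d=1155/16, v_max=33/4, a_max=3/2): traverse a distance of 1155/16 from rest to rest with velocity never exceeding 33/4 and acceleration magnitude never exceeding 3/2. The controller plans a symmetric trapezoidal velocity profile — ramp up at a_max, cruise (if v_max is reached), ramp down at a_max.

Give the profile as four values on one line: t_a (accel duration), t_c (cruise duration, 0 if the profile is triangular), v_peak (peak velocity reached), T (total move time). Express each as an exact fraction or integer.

t_a=11/2 t_c=13/4 v_peak=33/4 T=57/4

vₘ²/aₘ = (33/4)²/(3/2) = 363/8
1155/16 ≥ 363/8 → trapezoidal
t_a = (33/4)/(3/2) = 11/2; v_peak = 33/4
d_cruise = 1155/16 − 363/8 = 429/16; t_c = (429/16)/(33/4) = 13/4
T = 2·11/2 + 13/4 = 57/4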